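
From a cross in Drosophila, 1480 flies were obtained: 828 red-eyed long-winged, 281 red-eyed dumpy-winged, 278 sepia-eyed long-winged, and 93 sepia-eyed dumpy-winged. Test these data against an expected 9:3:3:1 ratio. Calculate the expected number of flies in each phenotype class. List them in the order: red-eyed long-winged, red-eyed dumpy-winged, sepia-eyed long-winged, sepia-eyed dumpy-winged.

Under the 9:3:3:1 hypothesis (Σ ratio = 16, N = 1480):
  red-eyed long-winged: 1480 × 9/16 = 832.5
  red-eyed dumpy-winged: 1480 × 3/16 = 277.5
  sepia-eyed long-winged: 1480 × 3/16 = 277.5
  sepia-eyed dumpy-winged: 1480 × 1/16 = 92.5

832.5, 277.5, 277.5, 92.5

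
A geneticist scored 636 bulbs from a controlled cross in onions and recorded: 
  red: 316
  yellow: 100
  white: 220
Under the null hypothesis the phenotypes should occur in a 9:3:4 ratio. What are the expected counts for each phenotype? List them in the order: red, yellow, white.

Expected counts for N = 636 under a 9:3:4 ratio (total parts = 16):
  red: 636 × 9/16 = 357.75
  yellow: 636 × 3/16 = 119.25
  white: 636 × 4/16 = 159

357.75, 119.25, 159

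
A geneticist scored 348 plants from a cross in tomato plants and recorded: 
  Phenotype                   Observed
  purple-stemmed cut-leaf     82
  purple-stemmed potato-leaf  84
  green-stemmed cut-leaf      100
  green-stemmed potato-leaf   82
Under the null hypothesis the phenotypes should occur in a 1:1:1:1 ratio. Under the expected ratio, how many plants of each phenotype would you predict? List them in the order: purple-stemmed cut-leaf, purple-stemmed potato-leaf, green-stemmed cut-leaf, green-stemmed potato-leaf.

87, 87, 87, 87

Total ratio parts = 4. Expected numbers out of 348:
  purple-stemmed cut-leaf: 348 × 1/4 = 87
  purple-stemmed potato-leaf: 348 × 1/4 = 87
  green-stemmed cut-leaf: 348 × 1/4 = 87
  green-stemmed potato-leaf: 348 × 1/4 = 87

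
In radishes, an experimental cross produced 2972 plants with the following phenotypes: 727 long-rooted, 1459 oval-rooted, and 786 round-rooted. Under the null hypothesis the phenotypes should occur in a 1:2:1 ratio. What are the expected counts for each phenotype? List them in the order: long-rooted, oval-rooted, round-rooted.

743, 1486, 743

Total ratio parts = 4. Expected numbers out of 2972:
  long-rooted: 2972 × 1/4 = 743
  oval-rooted: 2972 × 2/4 = 1486
  round-rooted: 2972 × 1/4 = 743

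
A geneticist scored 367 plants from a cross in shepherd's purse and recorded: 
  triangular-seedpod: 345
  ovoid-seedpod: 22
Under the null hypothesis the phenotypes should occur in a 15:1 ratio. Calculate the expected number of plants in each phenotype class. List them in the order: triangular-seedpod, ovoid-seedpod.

Total ratio parts = 16. Expected numbers out of 367:
  triangular-seedpod: 367 × 15/16 = 344.0625
  ovoid-seedpod: 367 × 1/16 = 22.9375

344.0625, 22.9375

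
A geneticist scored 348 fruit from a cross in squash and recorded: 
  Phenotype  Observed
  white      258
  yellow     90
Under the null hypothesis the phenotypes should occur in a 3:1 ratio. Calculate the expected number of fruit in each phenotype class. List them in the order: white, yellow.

261, 87

Total ratio parts = 4. Expected numbers out of 348:
  white: 348 × 3/4 = 261
  yellow: 348 × 1/4 = 87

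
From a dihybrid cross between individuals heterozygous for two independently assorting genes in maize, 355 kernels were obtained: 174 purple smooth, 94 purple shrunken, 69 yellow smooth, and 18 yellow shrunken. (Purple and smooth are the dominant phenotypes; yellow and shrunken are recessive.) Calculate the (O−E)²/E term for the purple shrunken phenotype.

A dihybrid F₂ with independent assortment and complete dominance at both loci gives a 9:3:3:1 phenotypic ratio.
The 9:3:3:1 ratio has 16 parts, so with N = 355 the expected counts are:
  purple smooth: 355 × 9/16 = 199.6875
  purple shrunken: 355 × 3/16 = 66.5625
  yellow smooth: 355 × 3/16 = 66.5625
  yellow shrunken: 355 × 1/16 = 22.1875
Contribution of purple shrunken: (94 − 66.5625)² / 66.5625 = 11.3099

11.310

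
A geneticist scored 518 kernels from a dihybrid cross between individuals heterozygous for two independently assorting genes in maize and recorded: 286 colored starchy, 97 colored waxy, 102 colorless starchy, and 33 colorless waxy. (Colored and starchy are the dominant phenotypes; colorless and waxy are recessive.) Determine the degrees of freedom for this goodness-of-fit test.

3

A dihybrid F₂ with independent assortment and complete dominance at both loci gives a 9:3:3:1 phenotypic ratio.
A goodness-of-fit test with 4 phenotype classes has df = 4 − 1 = 3.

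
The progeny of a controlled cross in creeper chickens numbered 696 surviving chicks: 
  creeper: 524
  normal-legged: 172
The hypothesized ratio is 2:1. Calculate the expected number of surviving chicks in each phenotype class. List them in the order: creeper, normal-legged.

464, 232

Expected counts for N = 696 under a 2:1 ratio (total parts = 3):
  creeper: 696 × 2/3 = 464
  normal-legged: 696 × 1/3 = 232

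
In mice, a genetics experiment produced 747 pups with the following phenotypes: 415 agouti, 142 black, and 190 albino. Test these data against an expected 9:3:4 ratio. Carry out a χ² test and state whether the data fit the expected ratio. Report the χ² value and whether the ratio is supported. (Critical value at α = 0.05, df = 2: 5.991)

0.147; consistent

Under the 9:3:4 hypothesis (Σ ratio = 16, N = 747):
  agouti: 747 × 9/16 = 420.1875
  black: 747 × 3/16 = 140.0625
  albino: 747 × 4/16 = 186.75
χ² = Σ (O − E)² / E
  agouti: (415 − 420.1875)² / 420.1875 = 0.0640
  black: (142 − 140.0625)² / 140.0625 = 0.0268
  albino: (190 − 186.75)² / 186.75 = 0.0566
χ² = 0.0640 + 0.0268 + 0.0566 = 0.1474 ≈ 0.147
Degrees of freedom = 3 − 1 = 2; critical value at α = 0.05 is 5.991.
Since 0.147 < 5.991, we fail to reject the null hypothesis — the data are consistent with the 9:3:4 ratio.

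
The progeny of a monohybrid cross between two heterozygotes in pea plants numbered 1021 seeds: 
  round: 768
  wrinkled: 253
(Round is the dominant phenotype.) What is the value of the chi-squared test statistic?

For a monohybrid cross between heterozygotes with complete dominance, the expected phenotypic ratio is 3:1.
Total ratio parts = 4. Expected numbers out of 1021:
  round: 1021 × 3/4 = 765.75
  wrinkled: 1021 × 1/4 = 255.25
χ² = Σ (O − E)² / E
  round: (768 − 765.75)² / 765.75 = 0.0066
  wrinkled: (253 − 255.25)² / 255.25 = 0.0198
χ² = 0.0066 + 0.0198 = 0.0264 ≈ 0.026

0.026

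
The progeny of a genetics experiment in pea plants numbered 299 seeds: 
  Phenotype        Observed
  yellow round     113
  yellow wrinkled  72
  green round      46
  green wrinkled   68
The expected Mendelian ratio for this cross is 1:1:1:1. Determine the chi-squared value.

Total ratio parts = 4. Expected numbers out of 299:
  yellow round: 299 × 1/4 = 74.75
  yellow wrinkled: 299 × 1/4 = 74.75
  green round: 299 × 1/4 = 74.75
  green wrinkled: 299 × 1/4 = 74.75
χ² = Σ (O − E)² / E
  yellow round: (113 − 74.75)² / 74.75 = 19.5727
  yellow wrinkled: (72 − 74.75)² / 74.75 = 0.1012
  green round: (46 − 74.75)² / 74.75 = 11.0577
  green wrinkled: (68 − 74.75)² / 74.75 = 0.6095
χ² = 19.5727 + 0.1012 + 11.0577 + 0.6095 = 31.3411 ≈ 31.341

31.341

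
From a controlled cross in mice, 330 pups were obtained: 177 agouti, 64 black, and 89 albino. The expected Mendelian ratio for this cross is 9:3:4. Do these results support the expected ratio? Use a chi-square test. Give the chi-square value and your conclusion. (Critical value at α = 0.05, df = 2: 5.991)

0.986; consistent

Expected counts for N = 330 under a 9:3:4 ratio (total parts = 16):
  agouti: 330 × 9/16 = 185.625
  black: 330 × 3/16 = 61.875
  albino: 330 × 4/16 = 82.5
χ² = Σ (O − E)² / E
  agouti: (177 − 185.625)² / 185.625 = 0.4008
  black: (64 − 61.875)² / 61.875 = 0.0730
  albino: (89 − 82.5)² / 82.5 = 0.5121
χ² = 0.4008 + 0.0730 + 0.5121 = 0.9859 ≈ 0.986
Degrees of freedom = 3 − 1 = 2; critical value at α = 0.05 is 5.991.
Since 0.986 < 5.991, we fail to reject the null hypothesis — the data are consistent with the 9:3:4 ratio.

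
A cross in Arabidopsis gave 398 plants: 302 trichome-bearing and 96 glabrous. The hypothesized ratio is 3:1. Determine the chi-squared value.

0.164

Under the 3:1 hypothesis (Σ ratio = 4, N = 398):
  trichome-bearing: 398 × 3/4 = 298.5
  glabrous: 398 × 1/4 = 99.5
χ² = Σ (O − E)² / E
  trichome-bearing: (302 − 298.5)² / 298.5 = 0.0410
  glabrous: (96 − 99.5)² / 99.5 = 0.1231
χ² = 0.0410 + 0.1231 = 0.1641 ≈ 0.164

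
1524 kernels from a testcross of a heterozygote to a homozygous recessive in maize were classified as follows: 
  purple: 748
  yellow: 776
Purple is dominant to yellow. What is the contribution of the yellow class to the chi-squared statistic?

0.257

A testcross of a heterozygote (Aa × aa) gives a 1:1 phenotypic ratio.
Total ratio parts = 2. Expected numbers out of 1524:
  purple: 1524 × 1/2 = 762
  yellow: 1524 × 1/2 = 762
Contribution of yellow: (776 − 762)² / 762 = 0.2572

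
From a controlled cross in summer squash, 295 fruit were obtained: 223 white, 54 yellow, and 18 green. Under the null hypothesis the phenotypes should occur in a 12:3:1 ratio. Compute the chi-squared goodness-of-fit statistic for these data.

Expected counts for N = 295 under a 12:3:1 ratio (total parts = 16):
  white: 295 × 12/16 = 221.25
  yellow: 295 × 3/16 = 55.3125
  green: 295 × 1/16 = 18.4375
χ² = Σ (O − E)² / E
  white: (223 − 221.25)² / 221.25 = 0.0138
  yellow: (54 − 55.3125)² / 55.3125 = 0.0311
  green: (18 − 18.4375)² / 18.4375 = 0.0104
χ² = 0.0138 + 0.0311 + 0.0104 = 0.0553 ≈ 0.055

0.055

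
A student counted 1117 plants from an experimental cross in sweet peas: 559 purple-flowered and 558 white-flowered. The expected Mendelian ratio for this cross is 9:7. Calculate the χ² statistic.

Under the 9:7 hypothesis (Σ ratio = 16, N = 1117):
  purple-flowered: 1117 × 9/16 = 628.3125
  white-flowered: 1117 × 7/16 = 488.6875
χ² = Σ (O − E)² / E
  purple-flowered: (559 − 628.3125)² / 628.3125 = 7.6462
  white-flowered: (558 − 488.6875)² / 488.6875 = 9.8309
χ² = 7.6462 + 9.8309 = 17.4771 ≈ 17.477

17.477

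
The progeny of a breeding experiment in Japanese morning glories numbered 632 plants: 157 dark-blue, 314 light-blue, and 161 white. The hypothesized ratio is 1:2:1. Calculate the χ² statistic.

0.076

Total ratio parts = 4. Expected numbers out of 632:
  dark-blue: 632 × 1/4 = 158
  light-blue: 632 × 2/4 = 316
  white: 632 × 1/4 = 158
χ² = Σ (O − E)² / E
  dark-blue: (157 − 158)² / 158 = 0.0063
  light-blue: (314 − 316)² / 316 = 0.0127
  white: (161 − 158)² / 158 = 0.0570
χ² = 0.0063 + 0.0127 + 0.0570 = 0.076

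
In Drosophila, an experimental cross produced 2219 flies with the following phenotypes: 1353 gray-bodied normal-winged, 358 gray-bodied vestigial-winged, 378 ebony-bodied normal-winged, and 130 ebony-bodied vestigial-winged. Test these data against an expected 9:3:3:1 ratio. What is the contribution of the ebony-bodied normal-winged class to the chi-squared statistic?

3.482

Under the 9:3:3:1 hypothesis (Σ ratio = 16, N = 2219):
  gray-bodied normal-winged: 2219 × 9/16 = 1248.1875
  gray-bodied vestigial-winged: 2219 × 3/16 = 416.0625
  ebony-bodied normal-winged: 2219 × 3/16 = 416.0625
  ebony-bodied vestigial-winged: 2219 × 1/16 = 138.6875
Contribution of ebony-bodied normal-winged: (378 − 416.0625)² / 416.0625 = 3.4821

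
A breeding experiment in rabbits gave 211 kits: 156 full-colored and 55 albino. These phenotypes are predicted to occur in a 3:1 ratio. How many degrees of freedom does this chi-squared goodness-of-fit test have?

1

A goodness-of-fit test with 2 phenotype classes has df = 2 − 1 = 1.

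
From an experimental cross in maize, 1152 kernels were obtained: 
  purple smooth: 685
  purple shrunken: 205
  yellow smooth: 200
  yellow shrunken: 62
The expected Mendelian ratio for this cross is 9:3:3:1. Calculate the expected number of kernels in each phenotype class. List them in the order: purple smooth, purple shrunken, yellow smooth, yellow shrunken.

Total ratio parts = 16. Expected numbers out of 1152:
  purple smooth: 1152 × 9/16 = 648
  purple shrunken: 1152 × 3/16 = 216
  yellow smooth: 1152 × 3/16 = 216
  yellow shrunken: 1152 × 1/16 = 72

648, 216, 216, 72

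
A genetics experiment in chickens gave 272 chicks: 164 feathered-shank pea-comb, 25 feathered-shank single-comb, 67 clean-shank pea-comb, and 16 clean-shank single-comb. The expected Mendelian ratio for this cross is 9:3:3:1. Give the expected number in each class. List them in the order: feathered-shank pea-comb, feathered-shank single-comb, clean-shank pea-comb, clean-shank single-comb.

153, 51, 51, 17

The 9:3:3:1 ratio has 16 parts, so with N = 272 the expected counts are:
  feathered-shank pea-comb: 272 × 9/16 = 153
  feathered-shank single-comb: 272 × 3/16 = 51
  clean-shank pea-comb: 272 × 3/16 = 51
  clean-shank single-comb: 272 × 1/16 = 17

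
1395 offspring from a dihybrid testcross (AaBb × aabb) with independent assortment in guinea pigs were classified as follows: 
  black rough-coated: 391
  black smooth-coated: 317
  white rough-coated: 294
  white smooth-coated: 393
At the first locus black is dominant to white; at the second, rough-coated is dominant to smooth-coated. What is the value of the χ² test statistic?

A dihybrid testcross with independent assortment gives a 1:1:1:1 ratio.
Expected counts for N = 1395 under a 1:1:1:1 ratio (total parts = 4):
  black rough-coated: 1395 × 1/4 = 348.75
  black smooth-coated: 1395 × 1/4 = 348.75
  white rough-coated: 1395 × 1/4 = 348.75
  white smooth-coated: 1395 × 1/4 = 348.75
χ² = Σ (O − E)² / E
  black rough-coated: (391 − 348.75)² / 348.75 = 5.1185
  black smooth-coated: (317 − 348.75)² / 348.75 = 2.8905
  white rough-coated: (294 − 348.75)² / 348.75 = 8.5952
  white smooth-coated: (393 − 348.75)² / 348.75 = 5.6145
χ² = 5.1185 + 2.8905 + 8.5952 + 5.6145 = 22.2187 ≈ 22.219

22.219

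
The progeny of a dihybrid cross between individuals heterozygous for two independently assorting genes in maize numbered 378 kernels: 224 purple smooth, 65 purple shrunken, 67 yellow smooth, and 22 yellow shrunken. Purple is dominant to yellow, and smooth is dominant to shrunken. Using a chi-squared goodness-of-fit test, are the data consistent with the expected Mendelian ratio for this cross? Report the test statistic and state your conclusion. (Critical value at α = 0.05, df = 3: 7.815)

A dihybrid F₂ with independent assortment and complete dominance at both loci gives a 9:3:3:1 phenotypic ratio.
Total ratio parts = 16. Expected numbers out of 378:
  purple smooth: 378 × 9/16 = 212.625
  purple shrunken: 378 × 3/16 = 70.875
  yellow smooth: 378 × 3/16 = 70.875
  yellow shrunken: 378 × 1/16 = 23.625
χ² = Σ (O − E)² / E
  purple smooth: (224 − 212.625)² / 212.625 = 0.6085
  purple shrunken: (65 − 70.875)² / 70.875 = 0.4870
  yellow smooth: (67 − 70.875)² / 70.875 = 0.2119
  yellow shrunken: (22 − 23.625)² / 23.625 = 0.1118
χ² = 0.6085 + 0.4870 + 0.2119 + 0.1118 = 1.4192 ≈ 1.419
Degrees of freedom = 4 − 1 = 3; critical value at α = 0.05 is 7.815.
Since 1.419 < 7.815, we fail to reject the null hypothesis — the data are consistent with the 9:3:3:1 ratio.

1.419; consistent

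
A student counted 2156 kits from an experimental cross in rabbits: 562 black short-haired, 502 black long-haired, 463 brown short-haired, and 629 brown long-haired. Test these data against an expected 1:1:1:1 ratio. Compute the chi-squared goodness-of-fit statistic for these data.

29.265

Under the 1:1:1:1 hypothesis (Σ ratio = 4, N = 2156):
  black short-haired: 2156 × 1/4 = 539
  black long-haired: 2156 × 1/4 = 539
  brown short-haired: 2156 × 1/4 = 539
  brown long-haired: 2156 × 1/4 = 539
χ² = Σ (O − E)² / E
  black short-haired: (562 − 539)² / 539 = 0.9814
  black long-haired: (502 − 539)² / 539 = 2.5399
  brown short-haired: (463 − 539)² / 539 = 10.7161
  brown long-haired: (629 − 539)² / 539 = 15.0278
χ² = 0.9814 + 2.5399 + 10.7161 + 15.0278 = 29.2652 ≈ 29.265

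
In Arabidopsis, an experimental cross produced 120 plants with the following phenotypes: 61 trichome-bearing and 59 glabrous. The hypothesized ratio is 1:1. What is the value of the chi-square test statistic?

0.033

The 1:1 ratio has 2 parts, so with N = 120 the expected counts are:
  trichome-bearing: 120 × 1/2 = 60
  glabrous: 120 × 1/2 = 60
χ² = Σ (O − E)² / E
  trichome-bearing: (61 − 60)² / 60 = 0.0167
  glabrous: (59 − 60)² / 60 = 0.0167
χ² = 0.0167 + 0.0167 = 0.0334 ≈ 0.033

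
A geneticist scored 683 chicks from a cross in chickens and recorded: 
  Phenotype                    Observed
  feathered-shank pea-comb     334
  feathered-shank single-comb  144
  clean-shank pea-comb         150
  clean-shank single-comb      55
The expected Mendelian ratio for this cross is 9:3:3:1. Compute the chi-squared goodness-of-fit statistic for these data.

15.849

Expected counts for N = 683 under a 9:3:3:1 ratio (total parts = 16):
  feathered-shank pea-comb: 683 × 9/16 = 384.1875
  feathered-shank single-comb: 683 × 3/16 = 128.0625
  clean-shank pea-comb: 683 × 3/16 = 128.0625
  clean-shank single-comb: 683 × 1/16 = 42.6875
χ² = Σ (O − E)² / E
  feathered-shank pea-comb: (334 − 384.1875)² / 384.1875 = 6.5561
  feathered-shank single-comb: (144 − 128.0625)² / 128.0625 = 1.9834
  clean-shank pea-comb: (150 − 128.0625)² / 128.0625 = 3.7580
  clean-shank single-comb: (55 − 42.6875)² / 42.6875 = 3.5513
χ² = 6.5561 + 1.9834 + 3.7580 + 3.5513 = 15.8488 ≈ 15.849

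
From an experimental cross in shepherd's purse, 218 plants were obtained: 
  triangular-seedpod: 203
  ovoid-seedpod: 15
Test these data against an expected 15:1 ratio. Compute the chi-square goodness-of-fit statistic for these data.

Under the 15:1 hypothesis (Σ ratio = 16, N = 218):
  triangular-seedpod: 218 × 15/16 = 204.375
  ovoid-seedpod: 218 × 1/16 = 13.625
χ² = Σ (O − E)² / E
  triangular-seedpod: (203 − 204.375)² / 204.375 = 0.0093
  ovoid-seedpod: (15 − 13.625)² / 13.625 = 0.1388
χ² = 0.0093 + 0.1388 = 0.1481 ≈ 0.148

0.148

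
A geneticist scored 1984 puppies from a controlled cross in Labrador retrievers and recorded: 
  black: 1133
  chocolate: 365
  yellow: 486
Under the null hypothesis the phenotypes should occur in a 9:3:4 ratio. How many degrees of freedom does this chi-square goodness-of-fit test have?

A goodness-of-fit test with 3 phenotype classes has df = 3 − 1 = 2.

2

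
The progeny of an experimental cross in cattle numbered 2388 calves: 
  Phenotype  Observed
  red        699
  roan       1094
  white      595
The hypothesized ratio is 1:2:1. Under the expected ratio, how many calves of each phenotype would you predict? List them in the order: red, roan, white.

597, 1194, 597

Total ratio parts = 4. Expected numbers out of 2388:
  red: 2388 × 1/4 = 597
  roan: 2388 × 2/4 = 1194
  white: 2388 × 1/4 = 597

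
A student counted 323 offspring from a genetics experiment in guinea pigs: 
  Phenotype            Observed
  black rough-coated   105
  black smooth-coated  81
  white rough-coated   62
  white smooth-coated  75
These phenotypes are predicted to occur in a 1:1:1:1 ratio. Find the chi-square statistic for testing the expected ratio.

Expected counts for N = 323 under a 1:1:1:1 ratio (total parts = 4):
  black rough-coated: 323 × 1/4 = 80.75
  black smooth-coated: 323 × 1/4 = 80.75
  white rough-coated: 323 × 1/4 = 80.75
  white smooth-coated: 323 × 1/4 = 80.75
χ² = Σ (O − E)² / E
  black rough-coated: (105 − 80.75)² / 80.75 = 7.2825
  black smooth-coated: (81 − 80.75)² / 80.75 = 0.0008
  white rough-coated: (62 − 80.75)² / 80.75 = 4.3537
  white smooth-coated: (75 − 80.75)² / 80.75 = 0.4094
χ² = 7.2825 + 0.0008 + 4.3537 + 0.4094 = 12.0464 ≈ 12.046

12.046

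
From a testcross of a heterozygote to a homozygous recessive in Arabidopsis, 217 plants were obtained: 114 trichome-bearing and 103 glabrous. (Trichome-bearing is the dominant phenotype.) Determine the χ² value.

A testcross of a heterozygote (Aa × aa) gives a 1:1 phenotypic ratio.
The 1:1 ratio has 2 parts, so with N = 217 the expected counts are:
  trichome-bearing: 217 × 1/2 = 108.5
  glabrous: 217 × 1/2 = 108.5
χ² = Σ (O − E)² / E
  trichome-bearing: (114 − 108.5)² / 108.5 = 0.2788
  glabrous: (103 − 108.5)² / 108.5 = 0.2788
χ² = 0.2788 + 0.2788 = 0.5576 ≈ 0.558

0.558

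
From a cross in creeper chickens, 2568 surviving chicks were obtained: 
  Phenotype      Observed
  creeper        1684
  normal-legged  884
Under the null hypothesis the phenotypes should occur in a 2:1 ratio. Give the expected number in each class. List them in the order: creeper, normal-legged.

1712, 856

Total ratio parts = 3. Expected numbers out of 2568:
  creeper: 2568 × 2/3 = 1712
  normal-legged: 2568 × 1/3 = 856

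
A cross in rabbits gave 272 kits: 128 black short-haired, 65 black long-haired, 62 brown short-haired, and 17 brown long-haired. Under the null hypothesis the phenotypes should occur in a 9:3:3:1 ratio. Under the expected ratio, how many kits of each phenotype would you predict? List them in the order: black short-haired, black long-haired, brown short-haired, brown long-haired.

The 9:3:3:1 ratio has 16 parts, so with N = 272 the expected counts are:
  black short-haired: 272 × 9/16 = 153
  black long-haired: 272 × 3/16 = 51
  brown short-haired: 272 × 3/16 = 51
  brown long-haired: 272 × 1/16 = 17

153, 51, 51, 17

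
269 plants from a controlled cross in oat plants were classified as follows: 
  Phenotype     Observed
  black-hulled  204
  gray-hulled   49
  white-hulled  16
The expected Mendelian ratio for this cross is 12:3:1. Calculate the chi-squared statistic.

0.105

Expected counts for N = 269 under a 12:3:1 ratio (total parts = 16):
  black-hulled: 269 × 12/16 = 201.75
  gray-hulled: 269 × 3/16 = 50.4375
  white-hulled: 269 × 1/16 = 16.8125
χ² = Σ (O − E)² / E
  black-hulled: (204 − 201.75)² / 201.75 = 0.0251
  gray-hulled: (49 − 50.4375)² / 50.4375 = 0.0410
  white-hulled: (16 − 16.8125)² / 16.8125 = 0.0393
χ² = 0.0251 + 0.0410 + 0.0393 = 0.1054 ≈ 0.105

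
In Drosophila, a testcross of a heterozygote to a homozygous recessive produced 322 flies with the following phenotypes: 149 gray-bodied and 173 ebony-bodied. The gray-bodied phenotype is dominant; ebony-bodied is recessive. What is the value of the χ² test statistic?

1.789

A testcross of a heterozygote (Aa × aa) gives a 1:1 phenotypic ratio.
Expected counts for N = 322 under a 1:1 ratio (total parts = 2):
  gray-bodied: 322 × 1/2 = 161
  ebony-bodied: 322 × 1/2 = 161
χ² = Σ (O − E)² / E
  gray-bodied: (149 − 161)² / 161 = 0.8944
  ebony-bodied: (173 − 161)² / 161 = 0.8944
χ² = 0.8944 + 0.8944 = 1.7888 ≈ 1.789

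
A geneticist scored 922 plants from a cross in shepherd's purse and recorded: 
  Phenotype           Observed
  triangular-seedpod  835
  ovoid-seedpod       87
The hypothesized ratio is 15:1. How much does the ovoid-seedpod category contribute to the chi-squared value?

14.974

Total ratio parts = 16. Expected numbers out of 922:
  triangular-seedpod: 922 × 15/16 = 864.375
  ovoid-seedpod: 922 × 1/16 = 57.625
Contribution of ovoid-seedpod: (87 − 57.625)² / 57.625 = 14.9742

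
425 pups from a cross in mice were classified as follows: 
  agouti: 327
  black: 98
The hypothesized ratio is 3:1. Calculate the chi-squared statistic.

0.854

The 3:1 ratio has 4 parts, so with N = 425 the expected counts are:
  agouti: 425 × 3/4 = 318.75
  black: 425 × 1/4 = 106.25
χ² = Σ (O − E)² / E
  agouti: (327 − 318.75)² / 318.75 = 0.2135
  black: (98 − 106.25)² / 106.25 = 0.6406
χ² = 0.2135 + 0.6406 = 0.8541 ≈ 0.854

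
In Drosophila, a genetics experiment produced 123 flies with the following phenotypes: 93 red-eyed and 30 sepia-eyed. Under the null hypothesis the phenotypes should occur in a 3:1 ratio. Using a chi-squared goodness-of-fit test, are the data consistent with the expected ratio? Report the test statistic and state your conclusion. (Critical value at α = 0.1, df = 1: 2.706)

0.024; consistent

Total ratio parts = 4. Expected numbers out of 123:
  red-eyed: 123 × 3/4 = 92.25
  sepia-eyed: 123 × 1/4 = 30.75
χ² = Σ (O − E)² / E
  red-eyed: (93 − 92.25)² / 92.25 = 0.0061
  sepia-eyed: (30 − 30.75)² / 30.75 = 0.0183
χ² = 0.0061 + 0.0183 = 0.0244 ≈ 0.024
Degrees of freedom = 2 − 1 = 1; critical value at α = 0.1 is 2.706.
Since 0.024 < 2.706, we fail to reject the null hypothesis — the data are consistent with the 3:1 ratio.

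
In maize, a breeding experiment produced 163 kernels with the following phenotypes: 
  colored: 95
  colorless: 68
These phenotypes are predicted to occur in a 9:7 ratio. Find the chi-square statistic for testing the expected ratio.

Total ratio parts = 16. Expected numbers out of 163:
  colored: 163 × 9/16 = 91.6875
  colorless: 163 × 7/16 = 71.3125
χ² = Σ (O − E)² / E
  colored: (95 − 91.6875)² / 91.6875 = 0.1197
  colorless: (68 − 71.3125)² / 71.3125 = 0.1539
χ² = 0.1197 + 0.1539 = 0.2736 ≈ 0.274

0.274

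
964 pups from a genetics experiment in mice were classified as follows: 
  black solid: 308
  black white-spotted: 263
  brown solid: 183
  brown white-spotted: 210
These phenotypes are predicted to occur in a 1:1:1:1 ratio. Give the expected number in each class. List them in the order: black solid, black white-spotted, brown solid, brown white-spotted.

Total ratio parts = 4. Expected numbers out of 964:
  black solid: 964 × 1/4 = 241
  black white-spotted: 964 × 1/4 = 241
  brown solid: 964 × 1/4 = 241
  brown white-spotted: 964 × 1/4 = 241

241, 241, 241, 241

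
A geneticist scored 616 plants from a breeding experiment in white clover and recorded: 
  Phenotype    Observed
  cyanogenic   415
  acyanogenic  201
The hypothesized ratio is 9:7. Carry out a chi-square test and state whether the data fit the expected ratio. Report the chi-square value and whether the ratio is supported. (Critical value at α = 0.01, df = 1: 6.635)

Total ratio parts = 16. Expected numbers out of 616:
  cyanogenic: 616 × 9/16 = 346.5
  acyanogenic: 616 × 7/16 = 269.5
χ² = Σ (O − E)² / E
  cyanogenic: (415 − 346.5)² / 346.5 = 13.5418
  acyanogenic: (201 − 269.5)² / 269.5 = 17.4109
χ² = 13.5418 + 17.4109 = 30.9527 ≈ 30.953
Degrees of freedom = 2 − 1 = 1; critical value at α = 0.01 is 6.635.
Since 30.953 > 6.635, we reject the null hypothesis — the data do not fit the 9:7 ratio.

30.953; not consistent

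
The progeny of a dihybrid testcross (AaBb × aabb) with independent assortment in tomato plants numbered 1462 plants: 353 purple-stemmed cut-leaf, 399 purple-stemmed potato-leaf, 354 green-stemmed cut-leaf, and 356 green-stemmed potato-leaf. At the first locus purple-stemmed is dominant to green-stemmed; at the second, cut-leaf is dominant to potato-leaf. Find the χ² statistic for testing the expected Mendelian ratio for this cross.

4.107

A dihybrid testcross with independent assortment gives a 1:1:1:1 ratio.
Expected counts for N = 1462 under a 1:1:1:1 ratio (total parts = 4):
  purple-stemmed cut-leaf: 1462 × 1/4 = 365.5
  purple-stemmed potato-leaf: 1462 × 1/4 = 365.5
  green-stemmed cut-leaf: 1462 × 1/4 = 365.5
  green-stemmed potato-leaf: 1462 × 1/4 = 365.5
χ² = Σ (O − E)² / E
  purple-stemmed cut-leaf: (353 − 365.5)² / 365.5 = 0.4275
  purple-stemmed potato-leaf: (399 − 365.5)² / 365.5 = 3.0705
  green-stemmed cut-leaf: (354 − 365.5)² / 365.5 = 0.3618
  green-stemmed potato-leaf: (356 − 365.5)² / 365.5 = 0.2469
χ² = 0.4275 + 3.0705 + 0.3618 + 0.2469 = 4.1067 ≈ 4.107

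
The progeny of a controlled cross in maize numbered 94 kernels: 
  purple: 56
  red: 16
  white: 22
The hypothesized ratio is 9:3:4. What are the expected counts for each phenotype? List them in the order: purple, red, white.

Expected counts for N = 94 under a 9:3:4 ratio (total parts = 16):
  purple: 94 × 9/16 = 52.875
  red: 94 × 3/16 = 17.625
  white: 94 × 4/16 = 23.5

52.875, 17.625, 23.5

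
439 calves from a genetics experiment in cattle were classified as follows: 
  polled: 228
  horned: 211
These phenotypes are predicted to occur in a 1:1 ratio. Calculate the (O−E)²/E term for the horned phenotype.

0.329

Expected counts for N = 439 under a 1:1 ratio (total parts = 2):
  polled: 439 × 1/2 = 219.5
  horned: 439 × 1/2 = 219.5
Contribution of horned: (211 − 219.5)² / 219.5 = 0.3292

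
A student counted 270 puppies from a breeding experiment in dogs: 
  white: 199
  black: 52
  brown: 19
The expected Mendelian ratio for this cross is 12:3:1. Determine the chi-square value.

Total ratio parts = 16. Expected numbers out of 270:
  white: 270 × 12/16 = 202.5
  black: 270 × 3/16 = 50.625
  brown: 270 × 1/16 = 16.875
χ² = Σ (O − E)² / E
  white: (199 − 202.5)² / 202.5 = 0.0605
  black: (52 − 50.625)² / 50.625 = 0.0373
  brown: (19 − 16.875)² / 16.875 = 0.2676
χ² = 0.0605 + 0.0373 + 0.2676 = 0.3654 ≈ 0.365

0.365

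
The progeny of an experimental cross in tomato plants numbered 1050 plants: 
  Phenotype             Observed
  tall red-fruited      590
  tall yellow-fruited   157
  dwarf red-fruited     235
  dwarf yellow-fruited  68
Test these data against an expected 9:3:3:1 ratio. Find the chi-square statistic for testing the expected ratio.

Expected counts for N = 1050 under a 9:3:3:1 ratio (total parts = 16):
  tall red-fruited: 1050 × 9/16 = 590.625
  tall yellow-fruited: 1050 × 3/16 = 196.875
  dwarf red-fruited: 1050 × 3/16 = 196.875
  dwarf yellow-fruited: 1050 × 1/16 = 65.625
χ² = Σ (O − E)² / E
  tall red-fruited: (590 − 590.625)² / 590.625 = 0.0007
  tall yellow-fruited: (157 − 196.875)² / 196.875 = 8.0763
  dwarf red-fruited: (235 − 196.875)² / 196.875 = 7.3829
  dwarf yellow-fruited: (68 − 65.625)² / 65.625 = 0.0860
χ² = 0.0007 + 8.0763 + 7.3829 + 0.0860 = 15.5459 ≈ 15.546

15.546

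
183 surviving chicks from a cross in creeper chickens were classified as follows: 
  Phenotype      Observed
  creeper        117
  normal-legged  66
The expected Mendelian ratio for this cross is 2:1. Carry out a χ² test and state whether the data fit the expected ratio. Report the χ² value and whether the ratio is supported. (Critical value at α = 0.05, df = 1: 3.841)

Expected counts for N = 183 under a 2:1 ratio (total parts = 3):
  creeper: 183 × 2/3 = 122
  normal-legged: 183 × 1/3 = 61
χ² = Σ (O − E)² / E
  creeper: (117 − 122)² / 122 = 0.2049
  normal-legged: (66 − 61)² / 61 = 0.4098
χ² = 0.2049 + 0.4098 = 0.6147 ≈ 0.615
Degrees of freedom = 2 − 1 = 1; critical value at α = 0.05 is 3.841.
Since 0.615 < 3.841, we fail to reject the null hypothesis — the data are consistent with the 2:1 ratio.

0.615; consistent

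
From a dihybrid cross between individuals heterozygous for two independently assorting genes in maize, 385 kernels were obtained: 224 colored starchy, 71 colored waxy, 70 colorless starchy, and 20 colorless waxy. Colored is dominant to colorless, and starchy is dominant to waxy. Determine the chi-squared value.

1.027

A dihybrid F₂ with independent assortment and complete dominance at both loci gives a 9:3:3:1 phenotypic ratio.
Under the 9:3:3:1 hypothesis (Σ ratio = 16, N = 385):
  colored starchy: 385 × 9/16 = 216.5625
  colored waxy: 385 × 3/16 = 72.1875
  colorless starchy: 385 × 3/16 = 72.1875
  colorless waxy: 385 × 1/16 = 24.0625
χ² = Σ (O − E)² / E
  colored starchy: (224 − 216.5625)² / 216.5625 = 0.2554
  colored waxy: (71 − 72.1875)² / 72.1875 = 0.0195
  colorless starchy: (70 − 72.1875)² / 72.1875 = 0.0663
  colorless waxy: (20 − 24.0625)² / 24.0625 = 0.6859
χ² = 0.2554 + 0.0195 + 0.0663 + 0.6859 = 1.0271 ≈ 1.027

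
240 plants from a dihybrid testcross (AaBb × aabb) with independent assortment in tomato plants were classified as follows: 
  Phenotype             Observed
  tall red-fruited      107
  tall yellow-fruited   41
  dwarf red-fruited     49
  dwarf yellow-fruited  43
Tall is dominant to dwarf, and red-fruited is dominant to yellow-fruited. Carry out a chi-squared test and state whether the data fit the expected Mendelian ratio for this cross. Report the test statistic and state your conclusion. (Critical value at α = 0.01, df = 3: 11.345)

49.667; not consistent

A dihybrid testcross with independent assortment gives a 1:1:1:1 ratio.
Under the 1:1:1:1 hypothesis (Σ ratio = 4, N = 240):
  tall red-fruited: 240 × 1/4 = 60
  tall yellow-fruited: 240 × 1/4 = 60
  dwarf red-fruited: 240 × 1/4 = 60
  dwarf yellow-fruited: 240 × 1/4 = 60
χ² = Σ (O − E)² / E
  tall red-fruited: (107 − 60)² / 60 = 36.8167
  tall yellow-fruited: (41 − 60)² / 60 = 6.0167
  dwarf red-fruited: (49 − 60)² / 60 = 2.0167
  dwarf yellow-fruited: (43 − 60)² / 60 = 4.8167
χ² = 36.8167 + 6.0167 + 2.0167 + 4.8167 = 49.6668 ≈ 49.667
Degrees of freedom = 4 − 1 = 3; critical value at α = 0.01 is 11.345.
Since 49.667 > 11.345, we reject the null hypothesis — the data do not fit the 1:1:1:1 ratio.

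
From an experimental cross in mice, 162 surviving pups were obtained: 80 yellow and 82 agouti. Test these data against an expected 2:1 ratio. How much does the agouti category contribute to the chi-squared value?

Total ratio parts = 3. Expected numbers out of 162:
  yellow: 162 × 2/3 = 108
  agouti: 162 × 1/3 = 54
Contribution of agouti: (82 − 54)² / 54 = 14.5185

14.519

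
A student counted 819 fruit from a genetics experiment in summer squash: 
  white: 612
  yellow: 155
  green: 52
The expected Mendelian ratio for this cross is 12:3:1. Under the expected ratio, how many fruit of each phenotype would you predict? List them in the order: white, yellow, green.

Total ratio parts = 16. Expected numbers out of 819:
  white: 819 × 12/16 = 614.25
  yellow: 819 × 3/16 = 153.5625
  green: 819 × 1/16 = 51.1875

614.25, 153.5625, 51.1875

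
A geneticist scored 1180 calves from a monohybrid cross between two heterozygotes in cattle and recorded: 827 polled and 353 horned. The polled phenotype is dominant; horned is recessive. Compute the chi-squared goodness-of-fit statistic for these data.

15.205

For a monohybrid cross between heterozygotes with complete dominance, the expected phenotypic ratio is 3:1.
The 3:1 ratio has 4 parts, so with N = 1180 the expected counts are:
  polled: 1180 × 3/4 = 885
  horned: 1180 × 1/4 = 295
χ² = Σ (O − E)² / E
  polled: (827 − 885)² / 885 = 3.8011
  horned: (353 − 295)² / 295 = 11.4034
χ² = 3.8011 + 11.4034 = 15.2045 ≈ 15.205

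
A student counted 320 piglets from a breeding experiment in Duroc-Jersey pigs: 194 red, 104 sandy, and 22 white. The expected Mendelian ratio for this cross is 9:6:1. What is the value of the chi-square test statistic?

Total ratio parts = 16. Expected numbers out of 320:
  red: 320 × 9/16 = 180
  sandy: 320 × 6/16 = 120
  white: 320 × 1/16 = 20
χ² = Σ (O − E)² / E
  red: (194 − 180)² / 180 = 1.0889
  sandy: (104 − 120)² / 120 = 2.1333
  white: (22 − 20)² / 20 = 0.2000
χ² = 1.0889 + 2.1333 + 0.2000 = 3.4222 ≈ 3.422

3.422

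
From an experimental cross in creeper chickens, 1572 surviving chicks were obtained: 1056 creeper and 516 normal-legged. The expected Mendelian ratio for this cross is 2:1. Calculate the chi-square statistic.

Total ratio parts = 3. Expected numbers out of 1572:
  creeper: 1572 × 2/3 = 1048
  normal-legged: 1572 × 1/3 = 524
χ² = Σ (O − E)² / E
  creeper: (1056 − 1048)² / 1048 = 0.0611
  normal-legged: (516 − 524)² / 524 = 0.1221
χ² = 0.0611 + 0.1221 = 0.1832 ≈ 0.183

0.183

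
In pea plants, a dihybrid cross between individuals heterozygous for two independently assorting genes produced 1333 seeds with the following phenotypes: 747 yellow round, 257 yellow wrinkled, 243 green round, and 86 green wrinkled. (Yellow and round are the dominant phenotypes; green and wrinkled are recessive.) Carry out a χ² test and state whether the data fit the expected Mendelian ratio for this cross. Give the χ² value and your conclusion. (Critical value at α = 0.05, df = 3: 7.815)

0.489; consistent

A dihybrid F₂ with independent assortment and complete dominance at both loci gives a 9:3:3:1 phenotypic ratio.
Expected counts for N = 1333 under a 9:3:3:1 ratio (total parts = 16):
  yellow round: 1333 × 9/16 = 749.8125
  yellow wrinkled: 1333 × 3/16 = 249.9375
  green round: 1333 × 3/16 = 249.9375
  green wrinkled: 1333 × 1/16 = 83.3125
χ² = Σ (O − E)² / E
  yellow round: (747 − 749.8125)² / 749.8125 = 0.0105
  yellow wrinkled: (257 − 249.9375)² / 249.9375 = 0.1996
  green round: (243 − 249.9375)² / 249.9375 = 0.1926
  green wrinkled: (86 − 83.3125)² / 83.3125 = 0.0867
χ² = 0.0105 + 0.1996 + 0.1926 + 0.0867 = 0.4894 ≈ 0.489
Degrees of freedom = 4 − 1 = 3; critical value at α = 0.05 is 7.815.
Since 0.489 < 7.815, we fail to reject the null hypothesis — the data are consistent with the 9:3:3:1 ratio.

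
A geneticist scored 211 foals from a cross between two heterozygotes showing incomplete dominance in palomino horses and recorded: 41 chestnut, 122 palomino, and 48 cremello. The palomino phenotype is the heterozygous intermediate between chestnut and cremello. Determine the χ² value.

With incomplete dominance, a heterozygote × heterozygote cross gives a 1:2:1 phenotypic ratio.
The 1:2:1 ratio has 4 parts, so with N = 211 the expected counts are:
  chestnut: 211 × 1/4 = 52.75
  palomino: 211 × 2/4 = 105.5
  cremello: 211 × 1/4 = 52.75
χ² = Σ (O − E)² / E
  chestnut: (41 − 52.75)² / 52.75 = 2.6173
  palomino: (122 − 105.5)² / 105.5 = 2.5806
  cremello: (48 − 52.75)² / 52.75 = 0.4277
χ² = 2.6173 + 2.5806 + 0.4277 = 5.6256 ≈ 5.626

5.626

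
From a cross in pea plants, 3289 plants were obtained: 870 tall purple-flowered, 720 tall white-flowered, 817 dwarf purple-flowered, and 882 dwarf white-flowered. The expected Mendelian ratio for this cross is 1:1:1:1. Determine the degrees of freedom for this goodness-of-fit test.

A goodness-of-fit test with 4 phenotype classes has df = 4 − 1 = 3.

3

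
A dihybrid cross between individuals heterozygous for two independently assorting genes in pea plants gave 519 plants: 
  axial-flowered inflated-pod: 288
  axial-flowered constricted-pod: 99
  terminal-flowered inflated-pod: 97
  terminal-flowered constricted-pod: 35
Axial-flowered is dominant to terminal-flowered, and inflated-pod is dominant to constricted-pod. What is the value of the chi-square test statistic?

A dihybrid F₂ with independent assortment and complete dominance at both loci gives a 9:3:3:1 phenotypic ratio.
The 9:3:3:1 ratio has 16 parts, so with N = 519 the expected counts are:
  axial-flowered inflated-pod: 519 × 9/16 = 291.9375
  axial-flowered constricted-pod: 519 × 3/16 = 97.3125
  terminal-flowered inflated-pod: 519 × 3/16 = 97.3125
  terminal-flowered constricted-pod: 519 × 1/16 = 32.4375
χ² = Σ (O − E)² / E
  axial-flowered inflated-pod: (288 − 291.9375)² / 291.9375 = 0.0531
  axial-flowered constricted-pod: (99 − 97.3125)² / 97.3125 = 0.0293
  terminal-flowered inflated-pod: (97 − 97.3125)² / 97.3125 = 0.0010
  terminal-flowered constricted-pod: (35 − 32.4375)² / 32.4375 = 0.2024
χ² = 0.0531 + 0.0293 + 0.0010 + 0.2024 = 0.2858 ≈ 0.286

0.286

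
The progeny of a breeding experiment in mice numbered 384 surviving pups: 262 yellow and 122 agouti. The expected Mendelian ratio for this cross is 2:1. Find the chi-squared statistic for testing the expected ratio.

0.422

Total ratio parts = 3. Expected numbers out of 384:
  yellow: 384 × 2/3 = 256
  agouti: 384 × 1/3 = 128
χ² = Σ (O − E)² / E
  yellow: (262 − 256)² / 256 = 0.1406
  agouti: (122 − 128)² / 128 = 0.2812
χ² = 0.1406 + 0.2812 = 0.4218 ≈ 0.422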